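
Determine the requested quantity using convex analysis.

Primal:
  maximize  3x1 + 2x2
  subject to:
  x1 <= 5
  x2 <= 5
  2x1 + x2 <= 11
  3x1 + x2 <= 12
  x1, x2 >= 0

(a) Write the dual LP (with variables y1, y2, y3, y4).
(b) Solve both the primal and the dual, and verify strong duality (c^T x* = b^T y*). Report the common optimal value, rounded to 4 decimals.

The standard primal-dual pair for 'max c^T x s.t. A x <= b, x >= 0' is:
  Dual:  min b^T y  s.t.  A^T y >= c,  y >= 0.

So the dual LP is:
  minimize  5y1 + 5y2 + 11y3 + 12y4
  subject to:
    y1 + 2y3 + 3y4 >= 3
    y2 + y3 + y4 >= 2
    y1, y2, y3, y4 >= 0

Solving the primal: x* = (2.3333, 5).
  primal value c^T x* = 17.
Solving the dual: y* = (0, 1, 0, 1).
  dual value b^T y* = 17.
Strong duality: c^T x* = b^T y*. Confirmed.

17


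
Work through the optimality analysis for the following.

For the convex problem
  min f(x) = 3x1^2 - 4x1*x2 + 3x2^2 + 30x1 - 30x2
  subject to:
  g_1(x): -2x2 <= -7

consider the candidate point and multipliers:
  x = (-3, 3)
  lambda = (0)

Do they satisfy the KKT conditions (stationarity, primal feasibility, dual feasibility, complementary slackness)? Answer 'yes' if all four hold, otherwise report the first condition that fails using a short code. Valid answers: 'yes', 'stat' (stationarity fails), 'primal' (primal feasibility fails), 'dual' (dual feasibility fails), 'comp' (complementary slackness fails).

Gradient of f: grad f(x) = Q x + c = (0, 0)
Constraint values g_i(x) = a_i^T x - b_i:
  g_1((-3, 3)) = 1
Stationarity residual: grad f(x) + sum_i lambda_i a_i = (0, 0)
  -> stationarity OK
Primal feasibility (all g_i <= 0): FAILS
Dual feasibility (all lambda_i >= 0): OK
Complementary slackness (lambda_i * g_i(x) = 0 for all i): OK

Verdict: the first failing condition is primal_feasibility -> primal.

primal


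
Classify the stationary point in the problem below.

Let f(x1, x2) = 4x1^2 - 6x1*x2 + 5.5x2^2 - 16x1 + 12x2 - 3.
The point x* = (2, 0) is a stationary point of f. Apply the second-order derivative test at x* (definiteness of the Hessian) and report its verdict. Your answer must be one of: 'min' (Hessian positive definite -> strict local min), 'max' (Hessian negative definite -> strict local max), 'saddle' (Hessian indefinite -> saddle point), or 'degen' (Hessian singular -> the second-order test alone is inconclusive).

Compute the Hessian H = grad^2 f:
  H = [[8, -6], [-6, 11]]
Verify stationarity: grad f(x*) = H x* + g = (0, 0).
Eigenvalues of H: 3.3153, 15.6847.
Both eigenvalues > 0, so H is positive definite -> x* is a strict local min.

min


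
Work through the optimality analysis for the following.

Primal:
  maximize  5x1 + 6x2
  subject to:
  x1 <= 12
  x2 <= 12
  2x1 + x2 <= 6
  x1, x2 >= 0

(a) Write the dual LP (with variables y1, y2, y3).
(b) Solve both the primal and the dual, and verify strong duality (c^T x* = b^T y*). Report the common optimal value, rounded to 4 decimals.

The standard primal-dual pair for 'max c^T x s.t. A x <= b, x >= 0' is:
  Dual:  min b^T y  s.t.  A^T y >= c,  y >= 0.

So the dual LP is:
  minimize  12y1 + 12y2 + 6y3
  subject to:
    y1 + 2y3 >= 5
    y2 + y3 >= 6
    y1, y2, y3 >= 0

Solving the primal: x* = (0, 6).
  primal value c^T x* = 36.
Solving the dual: y* = (0, 0, 6).
  dual value b^T y* = 36.
Strong duality: c^T x* = b^T y*. Confirmed.

36


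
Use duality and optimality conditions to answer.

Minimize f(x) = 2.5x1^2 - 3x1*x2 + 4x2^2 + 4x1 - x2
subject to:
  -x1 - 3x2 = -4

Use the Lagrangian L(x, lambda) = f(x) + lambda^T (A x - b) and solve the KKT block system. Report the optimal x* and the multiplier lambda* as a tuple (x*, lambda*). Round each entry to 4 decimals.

Form the Lagrangian:
  L(x, lambda) = (1/2) x^T Q x + c^T x + lambda^T (A x - b)
Stationarity (grad_x L = 0): Q x + c + A^T lambda = 0.
Primal feasibility: A x = b.

This gives the KKT block system:
  [ Q   A^T ] [ x     ]   [-c ]
  [ A    0  ] [ lambda ] = [ b ]

Solving the linear system:
  x*      = (0.4085, 1.1972)
  lambda* = (2.4507)
  f(x*)   = 5.1197

x* = (0.4085, 1.1972), lambda* = (2.4507)


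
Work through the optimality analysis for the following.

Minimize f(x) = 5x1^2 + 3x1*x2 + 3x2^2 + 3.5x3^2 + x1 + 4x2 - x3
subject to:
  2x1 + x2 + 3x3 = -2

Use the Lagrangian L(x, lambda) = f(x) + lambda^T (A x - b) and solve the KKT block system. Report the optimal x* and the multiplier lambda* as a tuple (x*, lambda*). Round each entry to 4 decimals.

Form the Lagrangian:
  L(x, lambda) = (1/2) x^T Q x + c^T x + lambda^T (A x - b)
Stationarity (grad_x L = 0): Q x + c + A^T lambda = 0.
Primal feasibility: A x = b.

This gives the KKT block system:
  [ Q   A^T ] [ x     ]   [-c ]
  [ A    0  ] [ lambda ] = [ b ]

Solving the linear system:
  x*      = (-0.0816, -0.814, -0.3409)
  lambda* = (1.1289)
  f(x*)   = -0.3695

x* = (-0.0816, -0.814, -0.3409), lambda* = (1.1289)


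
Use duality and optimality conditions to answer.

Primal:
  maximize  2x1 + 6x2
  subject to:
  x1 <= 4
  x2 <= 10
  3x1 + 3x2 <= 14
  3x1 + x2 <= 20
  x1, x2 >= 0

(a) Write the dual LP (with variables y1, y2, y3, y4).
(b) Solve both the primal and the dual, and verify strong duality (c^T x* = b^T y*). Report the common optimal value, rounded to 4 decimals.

The standard primal-dual pair for 'max c^T x s.t. A x <= b, x >= 0' is:
  Dual:  min b^T y  s.t.  A^T y >= c,  y >= 0.

So the dual LP is:
  minimize  4y1 + 10y2 + 14y3 + 20y4
  subject to:
    y1 + 3y3 + 3y4 >= 2
    y2 + 3y3 + y4 >= 6
    y1, y2, y3, y4 >= 0

Solving the primal: x* = (0, 4.6667).
  primal value c^T x* = 28.
Solving the dual: y* = (0, 0, 2, 0).
  dual value b^T y* = 28.
Strong duality: c^T x* = b^T y*. Confirmed.

28


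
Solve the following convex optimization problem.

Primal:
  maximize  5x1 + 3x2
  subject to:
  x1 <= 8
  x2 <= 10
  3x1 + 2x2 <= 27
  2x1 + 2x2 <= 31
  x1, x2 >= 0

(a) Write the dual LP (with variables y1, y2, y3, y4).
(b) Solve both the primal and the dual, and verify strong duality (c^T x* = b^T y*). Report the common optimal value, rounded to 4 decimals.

The standard primal-dual pair for 'max c^T x s.t. A x <= b, x >= 0' is:
  Dual:  min b^T y  s.t.  A^T y >= c,  y >= 0.

So the dual LP is:
  minimize  8y1 + 10y2 + 27y3 + 31y4
  subject to:
    y1 + 3y3 + 2y4 >= 5
    y2 + 2y3 + 2y4 >= 3
    y1, y2, y3, y4 >= 0

Solving the primal: x* = (8, 1.5).
  primal value c^T x* = 44.5.
Solving the dual: y* = (0.5, 0, 1.5, 0).
  dual value b^T y* = 44.5.
Strong duality: c^T x* = b^T y*. Confirmed.

44.5


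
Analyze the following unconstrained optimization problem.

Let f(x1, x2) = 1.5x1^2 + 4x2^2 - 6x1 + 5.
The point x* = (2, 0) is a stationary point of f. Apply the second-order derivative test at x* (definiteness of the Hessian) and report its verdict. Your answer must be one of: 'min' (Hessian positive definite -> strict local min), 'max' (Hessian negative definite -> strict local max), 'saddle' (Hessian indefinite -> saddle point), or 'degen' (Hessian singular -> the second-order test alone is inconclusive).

Compute the Hessian H = grad^2 f:
  H = [[3, 0], [0, 8]]
Verify stationarity: grad f(x*) = H x* + g = (0, 0).
Eigenvalues of H: 3, 8.
Both eigenvalues > 0, so H is positive definite -> x* is a strict local min.

min


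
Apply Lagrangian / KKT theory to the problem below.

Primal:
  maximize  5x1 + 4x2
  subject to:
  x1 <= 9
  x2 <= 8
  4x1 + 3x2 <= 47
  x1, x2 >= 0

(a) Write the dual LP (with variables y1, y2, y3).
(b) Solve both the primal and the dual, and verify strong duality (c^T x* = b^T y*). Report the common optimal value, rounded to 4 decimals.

The standard primal-dual pair for 'max c^T x s.t. A x <= b, x >= 0' is:
  Dual:  min b^T y  s.t.  A^T y >= c,  y >= 0.

So the dual LP is:
  minimize  9y1 + 8y2 + 47y3
  subject to:
    y1 + 4y3 >= 5
    y2 + 3y3 >= 4
    y1, y2, y3 >= 0

Solving the primal: x* = (5.75, 8).
  primal value c^T x* = 60.75.
Solving the dual: y* = (0, 0.25, 1.25).
  dual value b^T y* = 60.75.
Strong duality: c^T x* = b^T y*. Confirmed.

60.75


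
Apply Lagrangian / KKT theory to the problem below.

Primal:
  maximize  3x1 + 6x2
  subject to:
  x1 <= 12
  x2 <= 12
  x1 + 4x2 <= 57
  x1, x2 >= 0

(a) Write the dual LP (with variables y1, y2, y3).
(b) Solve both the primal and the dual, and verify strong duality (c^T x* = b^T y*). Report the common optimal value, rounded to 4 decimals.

The standard primal-dual pair for 'max c^T x s.t. A x <= b, x >= 0' is:
  Dual:  min b^T y  s.t.  A^T y >= c,  y >= 0.

So the dual LP is:
  minimize  12y1 + 12y2 + 57y3
  subject to:
    y1 + y3 >= 3
    y2 + 4y3 >= 6
    y1, y2, y3 >= 0

Solving the primal: x* = (12, 11.25).
  primal value c^T x* = 103.5.
Solving the dual: y* = (1.5, 0, 1.5).
  dual value b^T y* = 103.5.
Strong duality: c^T x* = b^T y*. Confirmed.

103.5


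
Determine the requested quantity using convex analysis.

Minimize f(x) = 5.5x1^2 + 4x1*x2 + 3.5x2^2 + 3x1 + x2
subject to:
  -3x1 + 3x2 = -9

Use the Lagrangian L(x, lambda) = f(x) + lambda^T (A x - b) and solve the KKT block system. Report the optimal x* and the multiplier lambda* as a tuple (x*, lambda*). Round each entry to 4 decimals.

Form the Lagrangian:
  L(x, lambda) = (1/2) x^T Q x + c^T x + lambda^T (A x - b)
Stationarity (grad_x L = 0): Q x + c + A^T lambda = 0.
Primal feasibility: A x = b.

This gives the KKT block system:
  [ Q   A^T ] [ x     ]   [-c ]
  [ A    0  ] [ lambda ] = [ b ]

Solving the linear system:
  x*      = (1.1154, -1.8846)
  lambda* = (2.5769)
  f(x*)   = 12.3269

x* = (1.1154, -1.8846), lambda* = (2.5769)


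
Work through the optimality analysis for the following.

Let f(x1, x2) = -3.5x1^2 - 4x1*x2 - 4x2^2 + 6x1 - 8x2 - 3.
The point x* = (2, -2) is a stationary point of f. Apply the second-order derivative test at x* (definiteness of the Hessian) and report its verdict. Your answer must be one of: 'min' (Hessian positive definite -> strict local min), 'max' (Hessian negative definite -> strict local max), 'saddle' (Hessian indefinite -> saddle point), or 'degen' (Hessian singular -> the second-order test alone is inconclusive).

Compute the Hessian H = grad^2 f:
  H = [[-7, -4], [-4, -8]]
Verify stationarity: grad f(x*) = H x* + g = (0, 0).
Eigenvalues of H: -11.5311, -3.4689.
Both eigenvalues < 0, so H is negative definite -> x* is a strict local max.

max


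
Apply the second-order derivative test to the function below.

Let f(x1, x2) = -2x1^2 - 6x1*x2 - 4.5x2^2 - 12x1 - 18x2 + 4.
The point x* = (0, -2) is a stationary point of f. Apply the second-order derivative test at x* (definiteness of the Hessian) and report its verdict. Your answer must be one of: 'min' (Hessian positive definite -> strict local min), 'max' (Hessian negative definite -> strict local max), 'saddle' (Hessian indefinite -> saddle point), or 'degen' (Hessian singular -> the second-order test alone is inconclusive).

Compute the Hessian H = grad^2 f:
  H = [[-4, -6], [-6, -9]]
Verify stationarity: grad f(x*) = H x* + g = (0, 0).
Eigenvalues of H: -13, 0.
H has a zero eigenvalue (singular; negative semidefinite but not definite), so H is neither positive definite, negative definite, nor indefinite. The second-order test alone is inconclusive -> degen.
(Indeed, f is constant along the null direction of H through x*, so x* is not a strict local extremum.)

degen


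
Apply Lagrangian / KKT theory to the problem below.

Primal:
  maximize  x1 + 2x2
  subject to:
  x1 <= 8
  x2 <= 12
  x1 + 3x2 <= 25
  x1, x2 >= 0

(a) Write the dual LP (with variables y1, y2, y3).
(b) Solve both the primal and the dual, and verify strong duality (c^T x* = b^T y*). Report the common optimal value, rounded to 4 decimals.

The standard primal-dual pair for 'max c^T x s.t. A x <= b, x >= 0' is:
  Dual:  min b^T y  s.t.  A^T y >= c,  y >= 0.

So the dual LP is:
  minimize  8y1 + 12y2 + 25y3
  subject to:
    y1 + y3 >= 1
    y2 + 3y3 >= 2
    y1, y2, y3 >= 0

Solving the primal: x* = (8, 5.6667).
  primal value c^T x* = 19.3333.
Solving the dual: y* = (0.3333, 0, 0.6667).
  dual value b^T y* = 19.3333.
Strong duality: c^T x* = b^T y*. Confirmed.

19.3333


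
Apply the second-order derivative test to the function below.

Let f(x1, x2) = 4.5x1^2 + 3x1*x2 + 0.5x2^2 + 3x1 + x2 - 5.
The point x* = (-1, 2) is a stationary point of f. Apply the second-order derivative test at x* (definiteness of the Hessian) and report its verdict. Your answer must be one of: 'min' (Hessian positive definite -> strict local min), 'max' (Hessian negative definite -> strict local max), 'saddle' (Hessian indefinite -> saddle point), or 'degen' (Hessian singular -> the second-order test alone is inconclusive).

Compute the Hessian H = grad^2 f:
  H = [[9, 3], [3, 1]]
Verify stationarity: grad f(x*) = H x* + g = (0, 0).
Eigenvalues of H: 0, 10.
H has a zero eigenvalue (singular; positive semidefinite but not definite), so H is neither positive definite, negative definite, nor indefinite. The second-order test alone is inconclusive -> degen.
(Indeed, f is constant along the null direction of H through x*, so x* is not a strict local extremum.)

degen


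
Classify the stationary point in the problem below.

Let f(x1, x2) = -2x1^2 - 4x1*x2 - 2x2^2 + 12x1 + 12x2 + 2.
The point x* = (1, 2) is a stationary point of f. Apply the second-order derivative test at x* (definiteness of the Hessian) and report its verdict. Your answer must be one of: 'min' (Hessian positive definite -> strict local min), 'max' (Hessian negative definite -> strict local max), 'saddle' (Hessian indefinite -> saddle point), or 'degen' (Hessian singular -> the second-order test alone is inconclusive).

Compute the Hessian H = grad^2 f:
  H = [[-4, -4], [-4, -4]]
Verify stationarity: grad f(x*) = H x* + g = (0, 0).
Eigenvalues of H: -8, 0.
H has a zero eigenvalue (singular; negative semidefinite but not definite), so H is neither positive definite, negative definite, nor indefinite. The second-order test alone is inconclusive -> degen.
(Indeed, f is constant along the null direction of H through x*, so x* is not a strict local extremum.)

degen


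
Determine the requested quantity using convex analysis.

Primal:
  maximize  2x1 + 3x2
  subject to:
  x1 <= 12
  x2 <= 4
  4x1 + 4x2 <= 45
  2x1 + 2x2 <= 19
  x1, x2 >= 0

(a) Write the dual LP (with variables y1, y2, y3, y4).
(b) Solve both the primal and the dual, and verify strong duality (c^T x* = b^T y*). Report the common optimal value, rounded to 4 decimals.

The standard primal-dual pair for 'max c^T x s.t. A x <= b, x >= 0' is:
  Dual:  min b^T y  s.t.  A^T y >= c,  y >= 0.

So the dual LP is:
  minimize  12y1 + 4y2 + 45y3 + 19y4
  subject to:
    y1 + 4y3 + 2y4 >= 2
    y2 + 4y3 + 2y4 >= 3
    y1, y2, y3, y4 >= 0

Solving the primal: x* = (5.5, 4).
  primal value c^T x* = 23.
Solving the dual: y* = (0, 1, 0, 1).
  dual value b^T y* = 23.
Strong duality: c^T x* = b^T y*. Confirmed.

23


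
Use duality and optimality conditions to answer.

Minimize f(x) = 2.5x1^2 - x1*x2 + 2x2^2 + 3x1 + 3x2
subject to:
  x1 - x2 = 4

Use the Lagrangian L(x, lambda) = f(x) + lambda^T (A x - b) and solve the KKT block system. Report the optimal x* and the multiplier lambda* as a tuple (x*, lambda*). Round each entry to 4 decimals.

Form the Lagrangian:
  L(x, lambda) = (1/2) x^T Q x + c^T x + lambda^T (A x - b)
Stationarity (grad_x L = 0): Q x + c + A^T lambda = 0.
Primal feasibility: A x = b.

This gives the KKT block system:
  [ Q   A^T ] [ x     ]   [-c ]
  [ A    0  ] [ lambda ] = [ b ]

Solving the linear system:
  x*      = (0.8571, -3.1429)
  lambda* = (-10.4286)
  f(x*)   = 17.4286

x* = (0.8571, -3.1429), lambda* = (-10.4286)


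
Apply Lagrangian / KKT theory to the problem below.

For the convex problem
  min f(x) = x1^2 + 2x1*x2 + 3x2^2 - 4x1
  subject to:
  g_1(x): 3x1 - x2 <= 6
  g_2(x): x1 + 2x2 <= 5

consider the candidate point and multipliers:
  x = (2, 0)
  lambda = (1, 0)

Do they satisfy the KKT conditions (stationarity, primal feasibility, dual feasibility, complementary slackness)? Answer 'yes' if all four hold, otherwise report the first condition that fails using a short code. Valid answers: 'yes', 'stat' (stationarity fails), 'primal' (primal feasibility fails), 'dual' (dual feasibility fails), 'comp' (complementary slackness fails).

Gradient of f: grad f(x) = Q x + c = (0, 4)
Constraint values g_i(x) = a_i^T x - b_i:
  g_1((2, 0)) = 0
  g_2((2, 0)) = -3
Stationarity residual: grad f(x) + sum_i lambda_i a_i = (3, 3)
  -> stationarity FAILS
Primal feasibility (all g_i <= 0): OK
Dual feasibility (all lambda_i >= 0): OK
Complementary slackness (lambda_i * g_i(x) = 0 for all i): OK

Verdict: the first failing condition is stationarity -> stat.

stat


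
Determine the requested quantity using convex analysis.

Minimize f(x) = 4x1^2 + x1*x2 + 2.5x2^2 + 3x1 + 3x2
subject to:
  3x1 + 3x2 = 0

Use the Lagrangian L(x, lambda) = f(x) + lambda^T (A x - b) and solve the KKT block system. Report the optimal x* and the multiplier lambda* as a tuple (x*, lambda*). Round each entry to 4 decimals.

Form the Lagrangian:
  L(x, lambda) = (1/2) x^T Q x + c^T x + lambda^T (A x - b)
Stationarity (grad_x L = 0): Q x + c + A^T lambda = 0.
Primal feasibility: A x = b.

This gives the KKT block system:
  [ Q   A^T ] [ x     ]   [-c ]
  [ A    0  ] [ lambda ] = [ b ]

Solving the linear system:
  x*      = (0, 0)
  lambda* = (-1)
  f(x*)   = 0

x* = (0, 0), lambda* = (-1)


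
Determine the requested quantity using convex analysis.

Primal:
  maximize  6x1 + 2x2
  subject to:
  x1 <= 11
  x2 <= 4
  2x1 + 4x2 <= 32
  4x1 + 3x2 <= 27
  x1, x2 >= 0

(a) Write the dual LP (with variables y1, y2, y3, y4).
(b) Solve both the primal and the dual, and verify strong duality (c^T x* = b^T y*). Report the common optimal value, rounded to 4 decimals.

The standard primal-dual pair for 'max c^T x s.t. A x <= b, x >= 0' is:
  Dual:  min b^T y  s.t.  A^T y >= c,  y >= 0.

So the dual LP is:
  minimize  11y1 + 4y2 + 32y3 + 27y4
  subject to:
    y1 + 2y3 + 4y4 >= 6
    y2 + 4y3 + 3y4 >= 2
    y1, y2, y3, y4 >= 0

Solving the primal: x* = (6.75, 0).
  primal value c^T x* = 40.5.
Solving the dual: y* = (0, 0, 0, 1.5).
  dual value b^T y* = 40.5.
Strong duality: c^T x* = b^T y*. Confirmed.

40.5


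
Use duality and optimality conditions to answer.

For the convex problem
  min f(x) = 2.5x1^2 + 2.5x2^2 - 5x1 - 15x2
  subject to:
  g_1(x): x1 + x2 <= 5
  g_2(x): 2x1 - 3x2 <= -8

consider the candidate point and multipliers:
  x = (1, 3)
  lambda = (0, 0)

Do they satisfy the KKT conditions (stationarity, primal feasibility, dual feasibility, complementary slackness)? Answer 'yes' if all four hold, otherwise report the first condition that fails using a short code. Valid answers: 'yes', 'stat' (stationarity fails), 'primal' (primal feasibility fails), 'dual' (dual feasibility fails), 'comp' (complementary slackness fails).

Gradient of f: grad f(x) = Q x + c = (0, 0)
Constraint values g_i(x) = a_i^T x - b_i:
  g_1((1, 3)) = -1
  g_2((1, 3)) = 1
Stationarity residual: grad f(x) + sum_i lambda_i a_i = (0, 0)
  -> stationarity OK
Primal feasibility (all g_i <= 0): FAILS
Dual feasibility (all lambda_i >= 0): OK
Complementary slackness (lambda_i * g_i(x) = 0 for all i): OK

Verdict: the first failing condition is primal_feasibility -> primal.

primal


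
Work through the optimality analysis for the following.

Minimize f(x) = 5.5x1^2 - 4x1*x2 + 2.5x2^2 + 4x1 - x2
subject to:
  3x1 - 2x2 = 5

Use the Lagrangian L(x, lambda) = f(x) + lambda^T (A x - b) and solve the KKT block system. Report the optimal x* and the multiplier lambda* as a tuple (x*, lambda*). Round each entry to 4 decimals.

Form the Lagrangian:
  L(x, lambda) = (1/2) x^T Q x + c^T x + lambda^T (A x - b)
Stationarity (grad_x L = 0): Q x + c + A^T lambda = 0.
Primal feasibility: A x = b.

This gives the KKT block system:
  [ Q   A^T ] [ x     ]   [-c ]
  [ A    0  ] [ lambda ] = [ b ]

Solving the linear system:
  x*      = (0.6098, -1.5854)
  lambda* = (-5.6829)
  f(x*)   = 16.2195

x* = (0.6098, -1.5854), lambda* = (-5.6829)


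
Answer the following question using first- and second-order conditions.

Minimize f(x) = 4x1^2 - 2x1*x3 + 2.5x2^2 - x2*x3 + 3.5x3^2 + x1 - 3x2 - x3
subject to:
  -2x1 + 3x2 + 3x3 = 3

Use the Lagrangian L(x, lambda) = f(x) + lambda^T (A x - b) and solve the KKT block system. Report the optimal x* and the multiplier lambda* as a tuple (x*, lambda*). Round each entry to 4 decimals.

Form the Lagrangian:
  L(x, lambda) = (1/2) x^T Q x + c^T x + lambda^T (A x - b)
Stationarity (grad_x L = 0): Q x + c + A^T lambda = 0.
Primal feasibility: A x = b.

This gives the KKT block system:
  [ Q   A^T ] [ x     ]   [-c ]
  [ A    0  ] [ lambda ] = [ b ]

Solving the linear system:
  x*      = (-0.0809, 0.695, 0.251)
  lambda* = (-0.0747)
  f(x*)   = -1.0965

x* = (-0.0809, 0.695, 0.251), lambda* = (-0.0747)


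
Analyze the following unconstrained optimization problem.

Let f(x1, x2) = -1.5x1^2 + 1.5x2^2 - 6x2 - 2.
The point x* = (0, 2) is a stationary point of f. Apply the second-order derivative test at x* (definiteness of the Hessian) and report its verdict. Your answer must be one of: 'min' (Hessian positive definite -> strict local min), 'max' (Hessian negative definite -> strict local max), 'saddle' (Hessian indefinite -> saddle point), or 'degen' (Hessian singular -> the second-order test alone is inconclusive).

Compute the Hessian H = grad^2 f:
  H = [[-3, 0], [0, 3]]
Verify stationarity: grad f(x*) = H x* + g = (0, 0).
Eigenvalues of H: -3, 3.
Eigenvalues have mixed signs, so H is indefinite -> x* is a saddle point.

saddle


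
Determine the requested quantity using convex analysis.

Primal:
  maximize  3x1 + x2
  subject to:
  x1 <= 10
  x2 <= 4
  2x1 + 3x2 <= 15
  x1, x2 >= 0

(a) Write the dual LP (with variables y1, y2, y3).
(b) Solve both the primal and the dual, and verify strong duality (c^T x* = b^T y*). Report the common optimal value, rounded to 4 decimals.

The standard primal-dual pair for 'max c^T x s.t. A x <= b, x >= 0' is:
  Dual:  min b^T y  s.t.  A^T y >= c,  y >= 0.

So the dual LP is:
  minimize  10y1 + 4y2 + 15y3
  subject to:
    y1 + 2y3 >= 3
    y2 + 3y3 >= 1
    y1, y2, y3 >= 0

Solving the primal: x* = (7.5, 0).
  primal value c^T x* = 22.5.
Solving the dual: y* = (0, 0, 1.5).
  dual value b^T y* = 22.5.
Strong duality: c^T x* = b^T y*. Confirmed.

22.5


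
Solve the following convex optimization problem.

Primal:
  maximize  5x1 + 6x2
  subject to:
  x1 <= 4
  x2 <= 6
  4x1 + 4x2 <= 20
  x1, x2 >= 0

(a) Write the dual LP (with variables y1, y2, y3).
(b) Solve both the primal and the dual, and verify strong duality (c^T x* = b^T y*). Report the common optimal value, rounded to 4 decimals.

The standard primal-dual pair for 'max c^T x s.t. A x <= b, x >= 0' is:
  Dual:  min b^T y  s.t.  A^T y >= c,  y >= 0.

So the dual LP is:
  minimize  4y1 + 6y2 + 20y3
  subject to:
    y1 + 4y3 >= 5
    y2 + 4y3 >= 6
    y1, y2, y3 >= 0

Solving the primal: x* = (0, 5).
  primal value c^T x* = 30.
Solving the dual: y* = (0, 0, 1.5).
  dual value b^T y* = 30.
Strong duality: c^T x* = b^T y*. Confirmed.

30


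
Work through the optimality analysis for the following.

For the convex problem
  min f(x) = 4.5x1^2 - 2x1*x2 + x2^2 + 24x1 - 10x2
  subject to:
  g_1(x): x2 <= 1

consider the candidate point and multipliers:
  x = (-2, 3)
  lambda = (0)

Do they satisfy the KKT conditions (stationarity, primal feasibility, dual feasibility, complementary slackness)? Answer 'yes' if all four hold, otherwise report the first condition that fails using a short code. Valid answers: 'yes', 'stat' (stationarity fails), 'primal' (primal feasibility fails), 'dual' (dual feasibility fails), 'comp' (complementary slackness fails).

Gradient of f: grad f(x) = Q x + c = (0, 0)
Constraint values g_i(x) = a_i^T x - b_i:
  g_1((-2, 3)) = 2
Stationarity residual: grad f(x) + sum_i lambda_i a_i = (0, 0)
  -> stationarity OK
Primal feasibility (all g_i <= 0): FAILS
Dual feasibility (all lambda_i >= 0): OK
Complementary slackness (lambda_i * g_i(x) = 0 for all i): OK

Verdict: the first failing condition is primal_feasibility -> primal.

primal


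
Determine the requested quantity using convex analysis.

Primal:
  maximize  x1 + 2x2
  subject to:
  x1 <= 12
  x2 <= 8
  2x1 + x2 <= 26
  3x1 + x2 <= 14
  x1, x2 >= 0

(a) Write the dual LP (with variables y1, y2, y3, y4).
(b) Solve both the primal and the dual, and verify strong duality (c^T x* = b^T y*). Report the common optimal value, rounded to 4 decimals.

The standard primal-dual pair for 'max c^T x s.t. A x <= b, x >= 0' is:
  Dual:  min b^T y  s.t.  A^T y >= c,  y >= 0.

So the dual LP is:
  minimize  12y1 + 8y2 + 26y3 + 14y4
  subject to:
    y1 + 2y3 + 3y4 >= 1
    y2 + y3 + y4 >= 2
    y1, y2, y3, y4 >= 0

Solving the primal: x* = (2, 8).
  primal value c^T x* = 18.
Solving the dual: y* = (0, 1.6667, 0, 0.3333).
  dual value b^T y* = 18.
Strong duality: c^T x* = b^T y*. Confirmed.

18


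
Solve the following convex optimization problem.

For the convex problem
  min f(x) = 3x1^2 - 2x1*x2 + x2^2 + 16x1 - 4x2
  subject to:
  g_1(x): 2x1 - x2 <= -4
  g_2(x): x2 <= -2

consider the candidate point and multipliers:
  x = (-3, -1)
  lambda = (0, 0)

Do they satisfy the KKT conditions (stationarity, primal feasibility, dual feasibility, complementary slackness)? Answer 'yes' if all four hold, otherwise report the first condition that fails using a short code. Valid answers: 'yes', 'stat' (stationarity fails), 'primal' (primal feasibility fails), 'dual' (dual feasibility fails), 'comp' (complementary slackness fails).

Gradient of f: grad f(x) = Q x + c = (0, 0)
Constraint values g_i(x) = a_i^T x - b_i:
  g_1((-3, -1)) = -1
  g_2((-3, -1)) = 1
Stationarity residual: grad f(x) + sum_i lambda_i a_i = (0, 0)
  -> stationarity OK
Primal feasibility (all g_i <= 0): FAILS
Dual feasibility (all lambda_i >= 0): OK
Complementary slackness (lambda_i * g_i(x) = 0 for all i): OK

Verdict: the first failing condition is primal_feasibility -> primal.

primal


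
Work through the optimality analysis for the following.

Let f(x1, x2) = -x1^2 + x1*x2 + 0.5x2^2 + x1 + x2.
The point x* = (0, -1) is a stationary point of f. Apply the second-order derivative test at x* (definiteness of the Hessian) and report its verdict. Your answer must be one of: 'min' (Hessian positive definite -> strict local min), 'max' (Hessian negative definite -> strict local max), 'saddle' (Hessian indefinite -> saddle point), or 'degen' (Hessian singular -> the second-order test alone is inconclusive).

Compute the Hessian H = grad^2 f:
  H = [[-2, 1], [1, 1]]
Verify stationarity: grad f(x*) = H x* + g = (0, 0).
Eigenvalues of H: -2.3028, 1.3028.
Eigenvalues have mixed signs, so H is indefinite -> x* is a saddle point.

saddle


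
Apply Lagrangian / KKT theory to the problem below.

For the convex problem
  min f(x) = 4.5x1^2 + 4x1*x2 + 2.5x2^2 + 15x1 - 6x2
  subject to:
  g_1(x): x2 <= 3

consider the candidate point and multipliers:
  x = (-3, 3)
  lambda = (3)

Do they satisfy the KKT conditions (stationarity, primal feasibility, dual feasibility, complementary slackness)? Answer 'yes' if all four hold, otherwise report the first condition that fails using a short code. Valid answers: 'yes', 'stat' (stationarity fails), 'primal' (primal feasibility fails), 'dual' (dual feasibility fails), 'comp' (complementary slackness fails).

Gradient of f: grad f(x) = Q x + c = (0, -3)
Constraint values g_i(x) = a_i^T x - b_i:
  g_1((-3, 3)) = 0
Stationarity residual: grad f(x) + sum_i lambda_i a_i = (0, 0)
  -> stationarity OK
Primal feasibility (all g_i <= 0): OK
Dual feasibility (all lambda_i >= 0): OK
Complementary slackness (lambda_i * g_i(x) = 0 for all i): OK

Verdict: yes, KKT holds.

yes


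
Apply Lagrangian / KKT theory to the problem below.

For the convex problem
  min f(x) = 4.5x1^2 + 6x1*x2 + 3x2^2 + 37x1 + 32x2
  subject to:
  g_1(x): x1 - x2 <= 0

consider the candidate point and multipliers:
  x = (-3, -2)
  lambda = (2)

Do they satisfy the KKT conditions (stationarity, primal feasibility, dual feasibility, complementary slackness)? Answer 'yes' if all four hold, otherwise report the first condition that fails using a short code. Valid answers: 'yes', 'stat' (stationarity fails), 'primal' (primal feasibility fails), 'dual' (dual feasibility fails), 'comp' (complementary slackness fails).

Gradient of f: grad f(x) = Q x + c = (-2, 2)
Constraint values g_i(x) = a_i^T x - b_i:
  g_1((-3, -2)) = -1
Stationarity residual: grad f(x) + sum_i lambda_i a_i = (0, 0)
  -> stationarity OK
Primal feasibility (all g_i <= 0): OK
Dual feasibility (all lambda_i >= 0): OK
Complementary slackness (lambda_i * g_i(x) = 0 for all i): FAILS

Verdict: the first failing condition is complementary_slackness -> comp.

comp


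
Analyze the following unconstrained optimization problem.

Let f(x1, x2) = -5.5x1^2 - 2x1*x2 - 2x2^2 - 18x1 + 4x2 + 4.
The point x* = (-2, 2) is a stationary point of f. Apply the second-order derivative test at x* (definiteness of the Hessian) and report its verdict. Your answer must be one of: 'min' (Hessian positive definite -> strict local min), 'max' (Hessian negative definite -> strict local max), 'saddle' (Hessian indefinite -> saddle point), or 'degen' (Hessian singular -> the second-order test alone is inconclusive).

Compute the Hessian H = grad^2 f:
  H = [[-11, -2], [-2, -4]]
Verify stationarity: grad f(x*) = H x* + g = (0, 0).
Eigenvalues of H: -11.5311, -3.4689.
Both eigenvalues < 0, so H is negative definite -> x* is a strict local max.

max


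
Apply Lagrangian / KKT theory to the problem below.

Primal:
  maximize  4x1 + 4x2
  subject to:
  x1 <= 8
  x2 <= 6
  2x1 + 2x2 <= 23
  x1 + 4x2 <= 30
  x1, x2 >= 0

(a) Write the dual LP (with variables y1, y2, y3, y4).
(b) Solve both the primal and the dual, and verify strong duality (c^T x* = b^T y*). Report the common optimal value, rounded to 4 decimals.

The standard primal-dual pair for 'max c^T x s.t. A x <= b, x >= 0' is:
  Dual:  min b^T y  s.t.  A^T y >= c,  y >= 0.

So the dual LP is:
  minimize  8y1 + 6y2 + 23y3 + 30y4
  subject to:
    y1 + 2y3 + y4 >= 4
    y2 + 2y3 + 4y4 >= 4
    y1, y2, y3, y4 >= 0

Solving the primal: x* = (8, 3.5).
  primal value c^T x* = 46.
Solving the dual: y* = (0, 0, 2, 0).
  dual value b^T y* = 46.
Strong duality: c^T x* = b^T y*. Confirmed.

46


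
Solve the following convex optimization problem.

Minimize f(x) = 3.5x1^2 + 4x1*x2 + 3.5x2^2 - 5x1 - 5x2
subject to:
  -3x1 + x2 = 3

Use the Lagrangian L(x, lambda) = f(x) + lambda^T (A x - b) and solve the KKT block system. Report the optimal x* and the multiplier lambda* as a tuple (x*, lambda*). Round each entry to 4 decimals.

Form the Lagrangian:
  L(x, lambda) = (1/2) x^T Q x + c^T x + lambda^T (A x - b)
Stationarity (grad_x L = 0): Q x + c + A^T lambda = 0.
Primal feasibility: A x = b.

This gives the KKT block system:
  [ Q   A^T ] [ x     ]   [-c ]
  [ A    0  ] [ lambda ] = [ b ]

Solving the linear system:
  x*      = (-0.5851, 1.2447)
  lambda* = (-1.3723)
  f(x*)   = 0.4096

x* = (-0.5851, 1.2447), lambda* = (-1.3723)


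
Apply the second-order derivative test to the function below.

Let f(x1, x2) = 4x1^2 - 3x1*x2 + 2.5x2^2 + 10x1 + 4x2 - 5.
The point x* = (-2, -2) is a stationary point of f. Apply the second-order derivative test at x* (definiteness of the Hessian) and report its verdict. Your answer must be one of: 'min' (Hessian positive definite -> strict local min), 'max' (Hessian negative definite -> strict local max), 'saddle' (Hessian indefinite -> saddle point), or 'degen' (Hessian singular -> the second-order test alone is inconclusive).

Compute the Hessian H = grad^2 f:
  H = [[8, -3], [-3, 5]]
Verify stationarity: grad f(x*) = H x* + g = (0, 0).
Eigenvalues of H: 3.1459, 9.8541.
Both eigenvalues > 0, so H is positive definite -> x* is a strict local min.

min


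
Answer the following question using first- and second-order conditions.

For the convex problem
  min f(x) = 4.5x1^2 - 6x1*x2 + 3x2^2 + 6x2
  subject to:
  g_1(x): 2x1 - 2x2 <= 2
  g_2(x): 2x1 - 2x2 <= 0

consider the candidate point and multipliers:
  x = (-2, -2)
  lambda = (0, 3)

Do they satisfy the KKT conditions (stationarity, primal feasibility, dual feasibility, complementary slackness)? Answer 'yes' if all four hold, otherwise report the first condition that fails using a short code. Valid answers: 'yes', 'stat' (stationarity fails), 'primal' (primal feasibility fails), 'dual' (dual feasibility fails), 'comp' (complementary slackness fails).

Gradient of f: grad f(x) = Q x + c = (-6, 6)
Constraint values g_i(x) = a_i^T x - b_i:
  g_1((-2, -2)) = -2
  g_2((-2, -2)) = 0
Stationarity residual: grad f(x) + sum_i lambda_i a_i = (0, 0)
  -> stationarity OK
Primal feasibility (all g_i <= 0): OK
Dual feasibility (all lambda_i >= 0): OK
Complementary slackness (lambda_i * g_i(x) = 0 for all i): OK

Verdict: yes, KKT holds.

yes


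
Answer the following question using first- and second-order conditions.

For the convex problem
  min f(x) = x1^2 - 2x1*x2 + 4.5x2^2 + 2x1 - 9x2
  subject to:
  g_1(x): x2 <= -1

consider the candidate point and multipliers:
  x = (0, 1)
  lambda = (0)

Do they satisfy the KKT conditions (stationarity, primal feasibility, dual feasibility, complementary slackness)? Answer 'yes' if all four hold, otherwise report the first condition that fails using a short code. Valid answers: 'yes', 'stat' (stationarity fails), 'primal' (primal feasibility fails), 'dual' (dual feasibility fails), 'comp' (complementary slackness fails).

Gradient of f: grad f(x) = Q x + c = (0, 0)
Constraint values g_i(x) = a_i^T x - b_i:
  g_1((0, 1)) = 2
Stationarity residual: grad f(x) + sum_i lambda_i a_i = (0, 0)
  -> stationarity OK
Primal feasibility (all g_i <= 0): FAILS
Dual feasibility (all lambda_i >= 0): OK
Complementary slackness (lambda_i * g_i(x) = 0 for all i): OK

Verdict: the first failing condition is primal_feasibility -> primal.

primal


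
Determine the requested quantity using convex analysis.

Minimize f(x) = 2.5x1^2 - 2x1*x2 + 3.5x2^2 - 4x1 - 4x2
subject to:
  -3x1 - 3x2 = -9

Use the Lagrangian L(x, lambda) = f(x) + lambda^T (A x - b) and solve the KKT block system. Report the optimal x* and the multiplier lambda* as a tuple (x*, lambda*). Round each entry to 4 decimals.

Form the Lagrangian:
  L(x, lambda) = (1/2) x^T Q x + c^T x + lambda^T (A x - b)
Stationarity (grad_x L = 0): Q x + c + A^T lambda = 0.
Primal feasibility: A x = b.

This gives the KKT block system:
  [ Q   A^T ] [ x     ]   [-c ]
  [ A    0  ] [ lambda ] = [ b ]

Solving the linear system:
  x*      = (1.6875, 1.3125)
  lambda* = (0.6042)
  f(x*)   = -3.2813

x* = (1.6875, 1.3125), lambda* = (0.6042)


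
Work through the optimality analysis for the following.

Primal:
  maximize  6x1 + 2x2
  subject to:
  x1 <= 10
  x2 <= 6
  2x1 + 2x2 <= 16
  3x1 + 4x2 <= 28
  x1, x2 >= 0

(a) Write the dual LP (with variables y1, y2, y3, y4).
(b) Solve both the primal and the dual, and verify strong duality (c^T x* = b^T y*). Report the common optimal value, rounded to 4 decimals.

The standard primal-dual pair for 'max c^T x s.t. A x <= b, x >= 0' is:
  Dual:  min b^T y  s.t.  A^T y >= c,  y >= 0.

So the dual LP is:
  minimize  10y1 + 6y2 + 16y3 + 28y4
  subject to:
    y1 + 2y3 + 3y4 >= 6
    y2 + 2y3 + 4y4 >= 2
    y1, y2, y3, y4 >= 0

Solving the primal: x* = (8, 0).
  primal value c^T x* = 48.
Solving the dual: y* = (0, 0, 3, 0).
  dual value b^T y* = 48.
Strong duality: c^T x* = b^T y*. Confirmed.

48


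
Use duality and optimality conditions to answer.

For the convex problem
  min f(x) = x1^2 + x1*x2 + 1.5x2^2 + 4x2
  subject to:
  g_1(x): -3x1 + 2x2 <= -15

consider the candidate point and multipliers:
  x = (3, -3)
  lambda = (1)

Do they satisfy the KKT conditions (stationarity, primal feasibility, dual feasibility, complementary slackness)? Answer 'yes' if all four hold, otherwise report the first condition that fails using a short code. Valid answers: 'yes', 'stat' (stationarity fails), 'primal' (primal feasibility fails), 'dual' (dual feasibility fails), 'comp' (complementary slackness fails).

Gradient of f: grad f(x) = Q x + c = (3, -2)
Constraint values g_i(x) = a_i^T x - b_i:
  g_1((3, -3)) = 0
Stationarity residual: grad f(x) + sum_i lambda_i a_i = (0, 0)
  -> stationarity OK
Primal feasibility (all g_i <= 0): OK
Dual feasibility (all lambda_i >= 0): OK
Complementary slackness (lambda_i * g_i(x) = 0 for all i): OK

Verdict: yes, KKT holds.

yes


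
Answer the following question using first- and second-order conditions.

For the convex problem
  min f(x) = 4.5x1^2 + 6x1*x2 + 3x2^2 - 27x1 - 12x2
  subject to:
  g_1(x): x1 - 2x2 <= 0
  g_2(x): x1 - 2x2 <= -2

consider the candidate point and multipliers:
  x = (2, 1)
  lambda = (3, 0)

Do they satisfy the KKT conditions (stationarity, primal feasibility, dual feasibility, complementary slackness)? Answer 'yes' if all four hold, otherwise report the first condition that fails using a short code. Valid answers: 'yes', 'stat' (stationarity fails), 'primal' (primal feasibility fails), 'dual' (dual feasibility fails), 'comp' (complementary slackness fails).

Gradient of f: grad f(x) = Q x + c = (-3, 6)
Constraint values g_i(x) = a_i^T x - b_i:
  g_1((2, 1)) = 0
  g_2((2, 1)) = 2
Stationarity residual: grad f(x) + sum_i lambda_i a_i = (0, 0)
  -> stationarity OK
Primal feasibility (all g_i <= 0): FAILS
Dual feasibility (all lambda_i >= 0): OK
Complementary slackness (lambda_i * g_i(x) = 0 for all i): OK

Verdict: the first failing condition is primal_feasibility -> primal.

primal


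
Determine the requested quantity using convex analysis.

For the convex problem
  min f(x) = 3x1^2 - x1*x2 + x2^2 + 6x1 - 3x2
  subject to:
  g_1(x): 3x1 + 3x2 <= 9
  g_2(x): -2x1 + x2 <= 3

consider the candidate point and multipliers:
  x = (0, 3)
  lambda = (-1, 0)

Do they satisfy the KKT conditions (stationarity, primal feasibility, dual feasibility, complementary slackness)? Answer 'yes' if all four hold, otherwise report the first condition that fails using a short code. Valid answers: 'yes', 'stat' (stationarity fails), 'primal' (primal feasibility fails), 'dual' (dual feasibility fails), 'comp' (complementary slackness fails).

Gradient of f: grad f(x) = Q x + c = (3, 3)
Constraint values g_i(x) = a_i^T x - b_i:
  g_1((0, 3)) = 0
  g_2((0, 3)) = 0
Stationarity residual: grad f(x) + sum_i lambda_i a_i = (0, 0)
  -> stationarity OK
Primal feasibility (all g_i <= 0): OK
Dual feasibility (all lambda_i >= 0): FAILS
Complementary slackness (lambda_i * g_i(x) = 0 for all i): OK

Verdict: the first failing condition is dual_feasibility -> dual.

dual


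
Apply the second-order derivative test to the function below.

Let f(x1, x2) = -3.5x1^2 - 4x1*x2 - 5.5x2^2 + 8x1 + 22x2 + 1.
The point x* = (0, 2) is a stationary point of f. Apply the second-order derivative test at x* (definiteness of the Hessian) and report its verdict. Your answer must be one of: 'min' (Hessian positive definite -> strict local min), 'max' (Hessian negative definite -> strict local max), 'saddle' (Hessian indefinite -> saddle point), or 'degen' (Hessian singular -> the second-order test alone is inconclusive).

Compute the Hessian H = grad^2 f:
  H = [[-7, -4], [-4, -11]]
Verify stationarity: grad f(x*) = H x* + g = (0, 0).
Eigenvalues of H: -13.4721, -4.5279.
Both eigenvalues < 0, so H is negative definite -> x* is a strict local max.

max


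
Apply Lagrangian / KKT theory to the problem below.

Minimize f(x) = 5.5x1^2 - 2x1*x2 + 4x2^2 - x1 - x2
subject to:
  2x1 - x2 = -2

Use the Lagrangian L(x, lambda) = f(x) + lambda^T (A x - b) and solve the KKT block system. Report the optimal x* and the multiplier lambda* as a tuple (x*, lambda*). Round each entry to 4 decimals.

Form the Lagrangian:
  L(x, lambda) = (1/2) x^T Q x + c^T x + lambda^T (A x - b)
Stationarity (grad_x L = 0): Q x + c + A^T lambda = 0.
Primal feasibility: A x = b.

This gives the KKT block system:
  [ Q   A^T ] [ x     ]   [-c ]
  [ A    0  ] [ lambda ] = [ b ]

Solving the linear system:
  x*      = (-0.7143, 0.5714)
  lambda* = (5)
  f(x*)   = 5.0714

x* = (-0.7143, 0.5714), lambda* = (5)


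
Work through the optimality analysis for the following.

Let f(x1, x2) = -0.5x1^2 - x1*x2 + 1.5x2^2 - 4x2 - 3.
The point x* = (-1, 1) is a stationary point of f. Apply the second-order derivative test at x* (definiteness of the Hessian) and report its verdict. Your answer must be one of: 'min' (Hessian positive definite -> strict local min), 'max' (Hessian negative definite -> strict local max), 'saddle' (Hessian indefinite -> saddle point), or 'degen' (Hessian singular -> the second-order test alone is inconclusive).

Compute the Hessian H = grad^2 f:
  H = [[-1, -1], [-1, 3]]
Verify stationarity: grad f(x*) = H x* + g = (0, 0).
Eigenvalues of H: -1.2361, 3.2361.
Eigenvalues have mixed signs, so H is indefinite -> x* is a saddle point.

saddle
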